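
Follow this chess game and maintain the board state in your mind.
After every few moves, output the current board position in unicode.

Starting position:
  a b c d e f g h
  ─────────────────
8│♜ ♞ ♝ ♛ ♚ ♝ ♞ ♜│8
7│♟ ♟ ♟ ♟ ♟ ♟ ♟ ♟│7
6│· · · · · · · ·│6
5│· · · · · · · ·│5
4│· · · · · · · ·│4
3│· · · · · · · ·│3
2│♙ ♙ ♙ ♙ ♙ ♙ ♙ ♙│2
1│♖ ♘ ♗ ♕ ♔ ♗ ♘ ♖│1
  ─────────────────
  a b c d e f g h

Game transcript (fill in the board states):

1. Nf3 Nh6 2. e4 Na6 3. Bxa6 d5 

  a b c d e f g h
  ─────────────────
8│♜ · ♝ ♛ ♚ ♝ · ♜│8
7│♟ ♟ ♟ · ♟ ♟ ♟ ♟│7
6│♗ · · · · · · ♞│6
5│· · · ♟ · · · ·│5
4│· · · · ♙ · · ·│4
3│· · · · · ♘ · ·│3
2│♙ ♙ ♙ ♙ · ♙ ♙ ♙│2
1│♖ ♘ ♗ ♕ ♔ · · ♖│1
  ─────────────────
  a b c d e f g h

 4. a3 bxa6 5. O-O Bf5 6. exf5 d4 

  a b c d e f g h
  ─────────────────
8│♜ · · ♛ ♚ ♝ · ♜│8
7│♟ · ♟ · ♟ ♟ ♟ ♟│7
6│♟ · · · · · · ♞│6
5│· · · · · ♙ · ·│5
4│· · · ♟ · · · ·│4
3│♙ · · · · ♘ · ·│3
2│· ♙ ♙ ♙ · ♙ ♙ ♙│2
1│♖ ♘ ♗ ♕ · ♖ ♔ ·│1
  ─────────────────
  a b c d e f g h

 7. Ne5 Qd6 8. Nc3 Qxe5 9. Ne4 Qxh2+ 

  a b c d e f g h
  ─────────────────
8│♜ · · · ♚ ♝ · ♜│8
7│♟ · ♟ · ♟ ♟ ♟ ♟│7
6│♟ · · · · · · ♞│6
5│· · · · · ♙ · ·│5
4│· · · ♟ ♘ · · ·│4
3│♙ · · · · · · ·│3
2│· ♙ ♙ ♙ · ♙ ♙ ♛│2
1│♖ · ♗ ♕ · ♖ ♔ ·│1
  ─────────────────
  a b c d e f g h

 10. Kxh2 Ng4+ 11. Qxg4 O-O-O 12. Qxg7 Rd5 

  a b c d e f g h
  ─────────────────
8│· · ♚ · · ♝ · ♜│8
7│♟ · ♟ · ♟ ♟ ♕ ♟│7
6│♟ · · · · · · ·│6
5│· · · ♜ · ♙ · ·│5
4│· · · ♟ ♘ · · ·│4
3│♙ · · · · · · ·│3
2│· ♙ ♙ ♙ · ♙ ♙ ♔│2
1│♖ · ♗ · · ♖ · ·│1
  ─────────────────
  a b c d e f g h

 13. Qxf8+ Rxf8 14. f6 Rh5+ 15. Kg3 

  a b c d e f g h
  ─────────────────
8│· · ♚ · · ♜ · ·│8
7│♟ · ♟ · ♟ ♟ · ♟│7
6│♟ · · · · ♙ · ·│6
5│· · · · · · · ♜│5
4│· · · ♟ ♘ · · ·│4
3│♙ · · · · · ♔ ·│3
2│· ♙ ♙ ♙ · ♙ ♙ ·│2
1│♖ · ♗ · · ♖ · ·│1
  ─────────────────
  a b c d e f g h


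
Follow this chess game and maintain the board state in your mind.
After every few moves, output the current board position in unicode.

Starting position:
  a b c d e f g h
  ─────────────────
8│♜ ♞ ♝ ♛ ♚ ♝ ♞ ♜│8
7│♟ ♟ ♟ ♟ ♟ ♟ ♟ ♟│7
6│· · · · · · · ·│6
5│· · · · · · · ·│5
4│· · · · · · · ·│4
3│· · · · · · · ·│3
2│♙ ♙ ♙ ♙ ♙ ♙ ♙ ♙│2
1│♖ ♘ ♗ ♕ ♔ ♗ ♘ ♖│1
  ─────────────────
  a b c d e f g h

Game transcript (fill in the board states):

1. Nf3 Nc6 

  a b c d e f g h
  ─────────────────
8│♜ · ♝ ♛ ♚ ♝ ♞ ♜│8
7│♟ ♟ ♟ ♟ ♟ ♟ ♟ ♟│7
6│· · ♞ · · · · ·│6
5│· · · · · · · ·│5
4│· · · · · · · ·│4
3│· · · · · ♘ · ·│3
2│♙ ♙ ♙ ♙ ♙ ♙ ♙ ♙│2
1│♖ ♘ ♗ ♕ ♔ ♗ · ♖│1
  ─────────────────
  a b c d e f g h

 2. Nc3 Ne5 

  a b c d e f g h
  ─────────────────
8│♜ · ♝ ♛ ♚ ♝ ♞ ♜│8
7│♟ ♟ ♟ ♟ ♟ ♟ ♟ ♟│7
6│· · · · · · · ·│6
5│· · · · ♞ · · ·│5
4│· · · · · · · ·│4
3│· · ♘ · · ♘ · ·│3
2│♙ ♙ ♙ ♙ ♙ ♙ ♙ ♙│2
1│♖ · ♗ ♕ ♔ ♗ · ♖│1
  ─────────────────
  a b c d e f g h

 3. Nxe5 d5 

  a b c d e f g h
  ─────────────────
8│♜ · ♝ ♛ ♚ ♝ ♞ ♜│8
7│♟ ♟ ♟ · ♟ ♟ ♟ ♟│7
6│· · · · · · · ·│6
5│· · · ♟ ♘ · · ·│5
4│· · · · · · · ·│4
3│· · ♘ · · · · ·│3
2│♙ ♙ ♙ ♙ ♙ ♙ ♙ ♙│2
1│♖ · ♗ ♕ ♔ ♗ · ♖│1
  ─────────────────
  a b c d e f g h

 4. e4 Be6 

  a b c d e f g h
  ─────────────────
8│♜ · · ♛ ♚ ♝ ♞ ♜│8
7│♟ ♟ ♟ · ♟ ♟ ♟ ♟│7
6│· · · · ♝ · · ·│6
5│· · · ♟ ♘ · · ·│5
4│· · · · ♙ · · ·│4
3│· · ♘ · · · · ·│3
2│♙ ♙ ♙ ♙ · ♙ ♙ ♙│2
1│♖ · ♗ ♕ ♔ ♗ · ♖│1
  ─────────────────
  a b c d e f g h

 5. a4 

  a b c d e f g h
  ─────────────────
8│♜ · · ♛ ♚ ♝ ♞ ♜│8
7│♟ ♟ ♟ · ♟ ♟ ♟ ♟│7
6│· · · · ♝ · · ·│6
5│· · · ♟ ♘ · · ·│5
4│♙ · · · ♙ · · ·│4
3│· · ♘ · · · · ·│3
2│· ♙ ♙ ♙ · ♙ ♙ ♙│2
1│♖ · ♗ ♕ ♔ ♗ · ♖│1
  ─────────────────
  a b c d e f g h


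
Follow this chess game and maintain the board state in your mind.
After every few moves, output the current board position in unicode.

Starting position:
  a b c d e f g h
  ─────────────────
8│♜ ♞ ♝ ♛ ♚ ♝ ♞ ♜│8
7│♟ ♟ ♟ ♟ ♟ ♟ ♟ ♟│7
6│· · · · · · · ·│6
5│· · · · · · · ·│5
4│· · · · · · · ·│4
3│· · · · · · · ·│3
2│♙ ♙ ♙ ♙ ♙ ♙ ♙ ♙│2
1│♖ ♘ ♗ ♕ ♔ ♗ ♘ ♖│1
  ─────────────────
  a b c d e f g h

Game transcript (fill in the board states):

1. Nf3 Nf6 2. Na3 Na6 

  a b c d e f g h
  ─────────────────
8│♜ · ♝ ♛ ♚ ♝ · ♜│8
7│♟ ♟ ♟ ♟ ♟ ♟ ♟ ♟│7
6│♞ · · · · ♞ · ·│6
5│· · · · · · · ·│5
4│· · · · · · · ·│4
3│♘ · · · · ♘ · ·│3
2│♙ ♙ ♙ ♙ ♙ ♙ ♙ ♙│2
1│♖ · ♗ ♕ ♔ ♗ · ♖│1
  ─────────────────
  a b c d e f g h

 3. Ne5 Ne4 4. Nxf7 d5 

  a b c d e f g h
  ─────────────────
8│♜ · ♝ ♛ ♚ ♝ · ♜│8
7│♟ ♟ ♟ · ♟ ♘ ♟ ♟│7
6│♞ · · · · · · ·│6
5│· · · ♟ · · · ·│5
4│· · · · ♞ · · ·│4
3│♘ · · · · · · ·│3
2│♙ ♙ ♙ ♙ ♙ ♙ ♙ ♙│2
1│♖ · ♗ ♕ ♔ ♗ · ♖│1
  ─────────────────
  a b c d e f g h

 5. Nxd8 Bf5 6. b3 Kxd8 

  a b c d e f g h
  ─────────────────
8│♜ · · ♚ · ♝ · ♜│8
7│♟ ♟ ♟ · ♟ · ♟ ♟│7
6│♞ · · · · · · ·│6
5│· · · ♟ · ♝ · ·│5
4│· · · · ♞ · · ·│4
3│♘ ♙ · · · · · ·│3
2│♙ · ♙ ♙ ♙ ♙ ♙ ♙│2
1│♖ · ♗ ♕ ♔ ♗ · ♖│1
  ─────────────────
  a b c d e f g h



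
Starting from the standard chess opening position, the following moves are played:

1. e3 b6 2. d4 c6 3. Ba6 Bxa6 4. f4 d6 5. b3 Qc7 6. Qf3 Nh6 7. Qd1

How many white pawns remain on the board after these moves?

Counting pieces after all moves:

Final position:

  a b c d e f g h
  ─────────────────
8│♜ ♞ · · ♚ ♝ · ♜│8
7│♟ · ♛ · ♟ ♟ ♟ ♟│7
6│♝ ♟ ♟ ♟ · · · ♞│6
5│· · · · · · · ·│5
4│· · · ♙ · ♙ · ·│4
3│· ♙ · · ♙ · · ·│3
2│♙ · ♙ · · · ♙ ♙│2
1│♖ ♘ ♗ ♕ ♔ · ♘ ♖│1
  ─────────────────
  a b c d e f g h


8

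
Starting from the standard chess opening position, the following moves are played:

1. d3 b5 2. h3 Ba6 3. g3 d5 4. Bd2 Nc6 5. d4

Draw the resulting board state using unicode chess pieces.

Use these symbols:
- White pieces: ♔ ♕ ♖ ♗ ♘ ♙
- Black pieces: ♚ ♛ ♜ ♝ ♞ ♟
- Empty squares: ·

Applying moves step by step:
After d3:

♜ ♞ ♝ ♛ ♚ ♝ ♞ ♜
♟ ♟ ♟ ♟ ♟ ♟ ♟ ♟
· · · · · · · ·
· · · · · · · ·
· · · · · · · ·
· · · ♙ · · · ·
♙ ♙ ♙ · ♙ ♙ ♙ ♙
♖ ♘ ♗ ♕ ♔ ♗ ♘ ♖


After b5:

♜ ♞ ♝ ♛ ♚ ♝ ♞ ♜
♟ · ♟ ♟ ♟ ♟ ♟ ♟
· · · · · · · ·
· ♟ · · · · · ·
· · · · · · · ·
· · · ♙ · · · ·
♙ ♙ ♙ · ♙ ♙ ♙ ♙
♖ ♘ ♗ ♕ ♔ ♗ ♘ ♖


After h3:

♜ ♞ ♝ ♛ ♚ ♝ ♞ ♜
♟ · ♟ ♟ ♟ ♟ ♟ ♟
· · · · · · · ·
· ♟ · · · · · ·
· · · · · · · ·
· · · ♙ · · · ♙
♙ ♙ ♙ · ♙ ♙ ♙ ·
♖ ♘ ♗ ♕ ♔ ♗ ♘ ♖


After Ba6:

♜ ♞ · ♛ ♚ ♝ ♞ ♜
♟ · ♟ ♟ ♟ ♟ ♟ ♟
♝ · · · · · · ·
· ♟ · · · · · ·
· · · · · · · ·
· · · ♙ · · · ♙
♙ ♙ ♙ · ♙ ♙ ♙ ·
♖ ♘ ♗ ♕ ♔ ♗ ♘ ♖


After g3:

♜ ♞ · ♛ ♚ ♝ ♞ ♜
♟ · ♟ ♟ ♟ ♟ ♟ ♟
♝ · · · · · · ·
· ♟ · · · · · ·
· · · · · · · ·
· · · ♙ · · ♙ ♙
♙ ♙ ♙ · ♙ ♙ · ·
♖ ♘ ♗ ♕ ♔ ♗ ♘ ♖


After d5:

♜ ♞ · ♛ ♚ ♝ ♞ ♜
♟ · ♟ · ♟ ♟ ♟ ♟
♝ · · · · · · ·
· ♟ · ♟ · · · ·
· · · · · · · ·
· · · ♙ · · ♙ ♙
♙ ♙ ♙ · ♙ ♙ · ·
♖ ♘ ♗ ♕ ♔ ♗ ♘ ♖


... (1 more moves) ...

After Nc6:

♜ · · ♛ ♚ ♝ ♞ ♜
♟ · ♟ · ♟ ♟ ♟ ♟
♝ · ♞ · · · · ·
· ♟ · ♟ · · · ·
· · · · · · · ·
· · · ♙ · · ♙ ♙
♙ ♙ ♙ ♗ ♙ ♙ · ·
♖ ♘ · ♕ ♔ ♗ ♘ ♖


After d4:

♜ · · ♛ ♚ ♝ ♞ ♜
♟ · ♟ · ♟ ♟ ♟ ♟
♝ · ♞ · · · · ·
· ♟ · ♟ · · · ·
· · · ♙ · · · ·
· · · · · · ♙ ♙
♙ ♙ ♙ ♗ ♙ ♙ · ·
♖ ♘ · ♕ ♔ ♗ ♘ ♖



  a b c d e f g h
  ─────────────────
8│♜ · · ♛ ♚ ♝ ♞ ♜│8
7│♟ · ♟ · ♟ ♟ ♟ ♟│7
6│♝ · ♞ · · · · ·│6
5│· ♟ · ♟ · · · ·│5
4│· · · ♙ · · · ·│4
3│· · · · · · ♙ ♙│3
2│♙ ♙ ♙ ♗ ♙ ♙ · ·│2
1│♖ ♘ · ♕ ♔ ♗ ♘ ♖│1
  ─────────────────
  a b c d e f g h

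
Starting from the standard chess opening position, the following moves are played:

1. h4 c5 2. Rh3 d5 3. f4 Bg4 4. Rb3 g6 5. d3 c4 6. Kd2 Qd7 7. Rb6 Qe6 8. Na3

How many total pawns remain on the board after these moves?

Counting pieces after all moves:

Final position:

  a b c d e f g h
  ─────────────────
8│♜ ♞ · · ♚ ♝ ♞ ♜│8
7│♟ ♟ · · ♟ ♟ · ♟│7
6│· ♖ · · ♛ · ♟ ·│6
5│· · · ♟ · · · ·│5
4│· · ♟ · · ♙ ♝ ♙│4
3│♘ · · ♙ · · · ·│3
2│♙ ♙ ♙ ♔ ♙ · ♙ ·│2
1│♖ · ♗ ♕ · ♗ ♘ ·│1
  ─────────────────
  a b c d e f g h


16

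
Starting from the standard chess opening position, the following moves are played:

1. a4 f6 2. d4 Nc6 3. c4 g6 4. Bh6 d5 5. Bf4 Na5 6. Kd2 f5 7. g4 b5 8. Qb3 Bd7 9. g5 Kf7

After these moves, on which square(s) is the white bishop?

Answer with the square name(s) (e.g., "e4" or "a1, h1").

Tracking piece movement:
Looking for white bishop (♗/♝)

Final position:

  a b c d e f g h
  ─────────────────
8│♜ · · ♛ · ♝ ♞ ♜│8
7│♟ · ♟ ♝ ♟ ♚ · ♟│7
6│· · · · · · ♟ ·│6
5│♞ ♟ · ♟ · ♟ ♙ ·│5
4│♙ · ♙ ♙ · ♗ · ·│4
3│· ♕ · · · · · ·│3
2│· ♙ · ♔ ♙ ♙ · ♙│2
1│♖ ♘ · · · ♗ ♘ ♖│1
  ─────────────────
  a b c d e f g h


f1, f4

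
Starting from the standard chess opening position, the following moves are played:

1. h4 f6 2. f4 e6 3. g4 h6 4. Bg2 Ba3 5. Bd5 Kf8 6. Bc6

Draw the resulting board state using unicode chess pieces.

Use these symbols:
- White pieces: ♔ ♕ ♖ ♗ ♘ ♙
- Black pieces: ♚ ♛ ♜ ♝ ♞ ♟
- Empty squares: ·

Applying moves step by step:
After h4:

♜ ♞ ♝ ♛ ♚ ♝ ♞ ♜
♟ ♟ ♟ ♟ ♟ ♟ ♟ ♟
· · · · · · · ·
· · · · · · · ·
· · · · · · · ♙
· · · · · · · ·
♙ ♙ ♙ ♙ ♙ ♙ ♙ ·
♖ ♘ ♗ ♕ ♔ ♗ ♘ ♖


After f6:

♜ ♞ ♝ ♛ ♚ ♝ ♞ ♜
♟ ♟ ♟ ♟ ♟ · ♟ ♟
· · · · · ♟ · ·
· · · · · · · ·
· · · · · · · ♙
· · · · · · · ·
♙ ♙ ♙ ♙ ♙ ♙ ♙ ·
♖ ♘ ♗ ♕ ♔ ♗ ♘ ♖


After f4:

♜ ♞ ♝ ♛ ♚ ♝ ♞ ♜
♟ ♟ ♟ ♟ ♟ · ♟ ♟
· · · · · ♟ · ·
· · · · · · · ·
· · · · · ♙ · ♙
· · · · · · · ·
♙ ♙ ♙ ♙ ♙ · ♙ ·
♖ ♘ ♗ ♕ ♔ ♗ ♘ ♖


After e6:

♜ ♞ ♝ ♛ ♚ ♝ ♞ ♜
♟ ♟ ♟ ♟ · · ♟ ♟
· · · · ♟ ♟ · ·
· · · · · · · ·
· · · · · ♙ · ♙
· · · · · · · ·
♙ ♙ ♙ ♙ ♙ · ♙ ·
♖ ♘ ♗ ♕ ♔ ♗ ♘ ♖


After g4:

♜ ♞ ♝ ♛ ♚ ♝ ♞ ♜
♟ ♟ ♟ ♟ · · ♟ ♟
· · · · ♟ ♟ · ·
· · · · · · · ·
· · · · · ♙ ♙ ♙
· · · · · · · ·
♙ ♙ ♙ ♙ ♙ · · ·
♖ ♘ ♗ ♕ ♔ ♗ ♘ ♖


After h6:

♜ ♞ ♝ ♛ ♚ ♝ ♞ ♜
♟ ♟ ♟ ♟ · · ♟ ·
· · · · ♟ ♟ · ♟
· · · · · · · ·
· · · · · ♙ ♙ ♙
· · · · · · · ·
♙ ♙ ♙ ♙ ♙ · · ·
♖ ♘ ♗ ♕ ♔ ♗ ♘ ♖


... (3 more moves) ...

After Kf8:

♜ ♞ ♝ ♛ · ♚ ♞ ♜
♟ ♟ ♟ ♟ · · ♟ ·
· · · · ♟ ♟ · ♟
· · · ♗ · · · ·
· · · · · ♙ ♙ ♙
♝ · · · · · · ·
♙ ♙ ♙ ♙ ♙ · · ·
♖ ♘ ♗ ♕ ♔ · ♘ ♖


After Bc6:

♜ ♞ ♝ ♛ · ♚ ♞ ♜
♟ ♟ ♟ ♟ · · ♟ ·
· · ♗ · ♟ ♟ · ♟
· · · · · · · ·
· · · · · ♙ ♙ ♙
♝ · · · · · · ·
♙ ♙ ♙ ♙ ♙ · · ·
♖ ♘ ♗ ♕ ♔ · ♘ ♖



  a b c d e f g h
  ─────────────────
8│♜ ♞ ♝ ♛ · ♚ ♞ ♜│8
7│♟ ♟ ♟ ♟ · · ♟ ·│7
6│· · ♗ · ♟ ♟ · ♟│6
5│· · · · · · · ·│5
4│· · · · · ♙ ♙ ♙│4
3│♝ · · · · · · ·│3
2│♙ ♙ ♙ ♙ ♙ · · ·│2
1│♖ ♘ ♗ ♕ ♔ · ♘ ♖│1
  ─────────────────
  a b c d e f g h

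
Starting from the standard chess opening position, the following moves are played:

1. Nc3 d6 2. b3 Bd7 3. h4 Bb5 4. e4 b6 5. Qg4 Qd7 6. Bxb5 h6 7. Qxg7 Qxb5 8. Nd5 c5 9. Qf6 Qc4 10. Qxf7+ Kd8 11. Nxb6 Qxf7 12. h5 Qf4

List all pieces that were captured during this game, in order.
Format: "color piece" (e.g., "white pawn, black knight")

Tracking captures:
  Bxb5: captured black bishop
  Qxg7: captured black pawn
  Qxb5: captured white bishop
  Qxf7+: captured black pawn
  Nxb6: captured black pawn
  Qxf7: captured white queen

black bishop, black pawn, white bishop, black pawn, black pawn, white queen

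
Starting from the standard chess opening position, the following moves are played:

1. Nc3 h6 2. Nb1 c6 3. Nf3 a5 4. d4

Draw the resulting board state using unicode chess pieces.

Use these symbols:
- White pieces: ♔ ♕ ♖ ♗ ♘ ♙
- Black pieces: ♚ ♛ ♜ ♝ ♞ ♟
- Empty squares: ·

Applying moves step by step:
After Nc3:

♜ ♞ ♝ ♛ ♚ ♝ ♞ ♜
♟ ♟ ♟ ♟ ♟ ♟ ♟ ♟
· · · · · · · ·
· · · · · · · ·
· · · · · · · ·
· · ♘ · · · · ·
♙ ♙ ♙ ♙ ♙ ♙ ♙ ♙
♖ · ♗ ♕ ♔ ♗ ♘ ♖


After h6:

♜ ♞ ♝ ♛ ♚ ♝ ♞ ♜
♟ ♟ ♟ ♟ ♟ ♟ ♟ ·
· · · · · · · ♟
· · · · · · · ·
· · · · · · · ·
· · ♘ · · · · ·
♙ ♙ ♙ ♙ ♙ ♙ ♙ ♙
♖ · ♗ ♕ ♔ ♗ ♘ ♖


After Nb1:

♜ ♞ ♝ ♛ ♚ ♝ ♞ ♜
♟ ♟ ♟ ♟ ♟ ♟ ♟ ·
· · · · · · · ♟
· · · · · · · ·
· · · · · · · ·
· · · · · · · ·
♙ ♙ ♙ ♙ ♙ ♙ ♙ ♙
♖ ♘ ♗ ♕ ♔ ♗ ♘ ♖


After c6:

♜ ♞ ♝ ♛ ♚ ♝ ♞ ♜
♟ ♟ · ♟ ♟ ♟ ♟ ·
· · ♟ · · · · ♟
· · · · · · · ·
· · · · · · · ·
· · · · · · · ·
♙ ♙ ♙ ♙ ♙ ♙ ♙ ♙
♖ ♘ ♗ ♕ ♔ ♗ ♘ ♖


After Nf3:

♜ ♞ ♝ ♛ ♚ ♝ ♞ ♜
♟ ♟ · ♟ ♟ ♟ ♟ ·
· · ♟ · · · · ♟
· · · · · · · ·
· · · · · · · ·
· · · · · ♘ · ·
♙ ♙ ♙ ♙ ♙ ♙ ♙ ♙
♖ ♘ ♗ ♕ ♔ ♗ · ♖


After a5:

♜ ♞ ♝ ♛ ♚ ♝ ♞ ♜
· ♟ · ♟ ♟ ♟ ♟ ·
· · ♟ · · · · ♟
♟ · · · · · · ·
· · · · · · · ·
· · · · · ♘ · ·
♙ ♙ ♙ ♙ ♙ ♙ ♙ ♙
♖ ♘ ♗ ♕ ♔ ♗ · ♖


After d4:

♜ ♞ ♝ ♛ ♚ ♝ ♞ ♜
· ♟ · ♟ ♟ ♟ ♟ ·
· · ♟ · · · · ♟
♟ · · · · · · ·
· · · ♙ · · · ·
· · · · · ♘ · ·
♙ ♙ ♙ · ♙ ♙ ♙ ♙
♖ ♘ ♗ ♕ ♔ ♗ · ♖



  a b c d e f g h
  ─────────────────
8│♜ ♞ ♝ ♛ ♚ ♝ ♞ ♜│8
7│· ♟ · ♟ ♟ ♟ ♟ ·│7
6│· · ♟ · · · · ♟│6
5│♟ · · · · · · ·│5
4│· · · ♙ · · · ·│4
3│· · · · · ♘ · ·│3
2│♙ ♙ ♙ · ♙ ♙ ♙ ♙│2
1│♖ ♘ ♗ ♕ ♔ ♗ · ♖│1
  ─────────────────
  a b c d e f g h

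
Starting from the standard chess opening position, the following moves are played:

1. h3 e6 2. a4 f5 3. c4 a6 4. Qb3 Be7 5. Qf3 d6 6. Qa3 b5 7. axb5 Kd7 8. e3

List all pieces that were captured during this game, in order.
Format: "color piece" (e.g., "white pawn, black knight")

Tracking captures:
  axb5: captured black pawn

black pawn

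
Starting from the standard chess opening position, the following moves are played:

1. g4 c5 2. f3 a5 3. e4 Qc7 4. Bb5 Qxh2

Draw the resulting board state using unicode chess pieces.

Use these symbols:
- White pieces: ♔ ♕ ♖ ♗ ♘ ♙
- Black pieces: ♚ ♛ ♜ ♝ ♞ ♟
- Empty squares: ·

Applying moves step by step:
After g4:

♜ ♞ ♝ ♛ ♚ ♝ ♞ ♜
♟ ♟ ♟ ♟ ♟ ♟ ♟ ♟
· · · · · · · ·
· · · · · · · ·
· · · · · · ♙ ·
· · · · · · · ·
♙ ♙ ♙ ♙ ♙ ♙ · ♙
♖ ♘ ♗ ♕ ♔ ♗ ♘ ♖


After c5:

♜ ♞ ♝ ♛ ♚ ♝ ♞ ♜
♟ ♟ · ♟ ♟ ♟ ♟ ♟
· · · · · · · ·
· · ♟ · · · · ·
· · · · · · ♙ ·
· · · · · · · ·
♙ ♙ ♙ ♙ ♙ ♙ · ♙
♖ ♘ ♗ ♕ ♔ ♗ ♘ ♖


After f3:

♜ ♞ ♝ ♛ ♚ ♝ ♞ ♜
♟ ♟ · ♟ ♟ ♟ ♟ ♟
· · · · · · · ·
· · ♟ · · · · ·
· · · · · · ♙ ·
· · · · · ♙ · ·
♙ ♙ ♙ ♙ ♙ · · ♙
♖ ♘ ♗ ♕ ♔ ♗ ♘ ♖


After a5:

♜ ♞ ♝ ♛ ♚ ♝ ♞ ♜
· ♟ · ♟ ♟ ♟ ♟ ♟
· · · · · · · ·
♟ · ♟ · · · · ·
· · · · · · ♙ ·
· · · · · ♙ · ·
♙ ♙ ♙ ♙ ♙ · · ♙
♖ ♘ ♗ ♕ ♔ ♗ ♘ ♖


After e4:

♜ ♞ ♝ ♛ ♚ ♝ ♞ ♜
· ♟ · ♟ ♟ ♟ ♟ ♟
· · · · · · · ·
♟ · ♟ · · · · ·
· · · · ♙ · ♙ ·
· · · · · ♙ · ·
♙ ♙ ♙ ♙ · · · ♙
♖ ♘ ♗ ♕ ♔ ♗ ♘ ♖


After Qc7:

♜ ♞ ♝ · ♚ ♝ ♞ ♜
· ♟ ♛ ♟ ♟ ♟ ♟ ♟
· · · · · · · ·
♟ · ♟ · · · · ·
· · · · ♙ · ♙ ·
· · · · · ♙ · ·
♙ ♙ ♙ ♙ · · · ♙
♖ ♘ ♗ ♕ ♔ ♗ ♘ ♖


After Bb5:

♜ ♞ ♝ · ♚ ♝ ♞ ♜
· ♟ ♛ ♟ ♟ ♟ ♟ ♟
· · · · · · · ·
♟ ♗ ♟ · · · · ·
· · · · ♙ · ♙ ·
· · · · · ♙ · ·
♙ ♙ ♙ ♙ · · · ♙
♖ ♘ ♗ ♕ ♔ · ♘ ♖


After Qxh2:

♜ ♞ ♝ · ♚ ♝ ♞ ♜
· ♟ · ♟ ♟ ♟ ♟ ♟
· · · · · · · ·
♟ ♗ ♟ · · · · ·
· · · · ♙ · ♙ ·
· · · · · ♙ · ·
♙ ♙ ♙ ♙ · · · ♛
♖ ♘ ♗ ♕ ♔ · ♘ ♖



  a b c d e f g h
  ─────────────────
8│♜ ♞ ♝ · ♚ ♝ ♞ ♜│8
7│· ♟ · ♟ ♟ ♟ ♟ ♟│7
6│· · · · · · · ·│6
5│♟ ♗ ♟ · · · · ·│5
4│· · · · ♙ · ♙ ·│4
3│· · · · · ♙ · ·│3
2│♙ ♙ ♙ ♙ · · · ♛│2
1│♖ ♘ ♗ ♕ ♔ · ♘ ♖│1
  ─────────────────
  a b c d e f g h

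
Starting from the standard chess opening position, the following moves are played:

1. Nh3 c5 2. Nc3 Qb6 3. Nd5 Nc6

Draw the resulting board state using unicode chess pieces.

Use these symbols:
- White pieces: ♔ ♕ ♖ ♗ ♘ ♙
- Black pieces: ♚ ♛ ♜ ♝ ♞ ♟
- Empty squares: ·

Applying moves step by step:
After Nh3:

♜ ♞ ♝ ♛ ♚ ♝ ♞ ♜
♟ ♟ ♟ ♟ ♟ ♟ ♟ ♟
· · · · · · · ·
· · · · · · · ·
· · · · · · · ·
· · · · · · · ♘
♙ ♙ ♙ ♙ ♙ ♙ ♙ ♙
♖ ♘ ♗ ♕ ♔ ♗ · ♖


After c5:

♜ ♞ ♝ ♛ ♚ ♝ ♞ ♜
♟ ♟ · ♟ ♟ ♟ ♟ ♟
· · · · · · · ·
· · ♟ · · · · ·
· · · · · · · ·
· · · · · · · ♘
♙ ♙ ♙ ♙ ♙ ♙ ♙ ♙
♖ ♘ ♗ ♕ ♔ ♗ · ♖


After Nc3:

♜ ♞ ♝ ♛ ♚ ♝ ♞ ♜
♟ ♟ · ♟ ♟ ♟ ♟ ♟
· · · · · · · ·
· · ♟ · · · · ·
· · · · · · · ·
· · ♘ · · · · ♘
♙ ♙ ♙ ♙ ♙ ♙ ♙ ♙
♖ · ♗ ♕ ♔ ♗ · ♖


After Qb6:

♜ ♞ ♝ · ♚ ♝ ♞ ♜
♟ ♟ · ♟ ♟ ♟ ♟ ♟
· ♛ · · · · · ·
· · ♟ · · · · ·
· · · · · · · ·
· · ♘ · · · · ♘
♙ ♙ ♙ ♙ ♙ ♙ ♙ ♙
♖ · ♗ ♕ ♔ ♗ · ♖


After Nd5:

♜ ♞ ♝ · ♚ ♝ ♞ ♜
♟ ♟ · ♟ ♟ ♟ ♟ ♟
· ♛ · · · · · ·
· · ♟ ♘ · · · ·
· · · · · · · ·
· · · · · · · ♘
♙ ♙ ♙ ♙ ♙ ♙ ♙ ♙
♖ · ♗ ♕ ♔ ♗ · ♖


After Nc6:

♜ · ♝ · ♚ ♝ ♞ ♜
♟ ♟ · ♟ ♟ ♟ ♟ ♟
· ♛ ♞ · · · · ·
· · ♟ ♘ · · · ·
· · · · · · · ·
· · · · · · · ♘
♙ ♙ ♙ ♙ ♙ ♙ ♙ ♙
♖ · ♗ ♕ ♔ ♗ · ♖



  a b c d e f g h
  ─────────────────
8│♜ · ♝ · ♚ ♝ ♞ ♜│8
7│♟ ♟ · ♟ ♟ ♟ ♟ ♟│7
6│· ♛ ♞ · · · · ·│6
5│· · ♟ ♘ · · · ·│5
4│· · · · · · · ·│4
3│· · · · · · · ♘│3
2│♙ ♙ ♙ ♙ ♙ ♙ ♙ ♙│2
1│♖ · ♗ ♕ ♔ ♗ · ♖│1
  ─────────────────
  a b c d e f g h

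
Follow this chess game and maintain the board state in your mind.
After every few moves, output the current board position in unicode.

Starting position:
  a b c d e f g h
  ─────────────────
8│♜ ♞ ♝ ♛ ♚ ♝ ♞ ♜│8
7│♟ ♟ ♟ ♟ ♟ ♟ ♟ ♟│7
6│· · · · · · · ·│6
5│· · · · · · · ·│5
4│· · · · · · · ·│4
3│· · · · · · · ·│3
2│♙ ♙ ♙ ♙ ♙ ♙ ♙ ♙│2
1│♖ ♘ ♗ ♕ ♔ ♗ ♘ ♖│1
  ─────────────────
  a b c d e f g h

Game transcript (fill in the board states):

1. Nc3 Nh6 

  a b c d e f g h
  ─────────────────
8│♜ ♞ ♝ ♛ ♚ ♝ · ♜│8
7│♟ ♟ ♟ ♟ ♟ ♟ ♟ ♟│7
6│· · · · · · · ♞│6
5│· · · · · · · ·│5
4│· · · · · · · ·│4
3│· · ♘ · · · · ·│3
2│♙ ♙ ♙ ♙ ♙ ♙ ♙ ♙│2
1│♖ · ♗ ♕ ♔ ♗ ♘ ♖│1
  ─────────────────
  a b c d e f g h

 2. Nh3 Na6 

  a b c d e f g h
  ─────────────────
8│♜ · ♝ ♛ ♚ ♝ · ♜│8
7│♟ ♟ ♟ ♟ ♟ ♟ ♟ ♟│7
6│♞ · · · · · · ♞│6
5│· · · · · · · ·│5
4│· · · · · · · ·│4
3│· · ♘ · · · · ♘│3
2│♙ ♙ ♙ ♙ ♙ ♙ ♙ ♙│2
1│♖ · ♗ ♕ ♔ ♗ · ♖│1
  ─────────────────
  a b c d e f g h

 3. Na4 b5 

  a b c d e f g h
  ─────────────────
8│♜ · ♝ ♛ ♚ ♝ · ♜│8
7│♟ · ♟ ♟ ♟ ♟ ♟ ♟│7
6│♞ · · · · · · ♞│6
5│· ♟ · · · · · ·│5
4│♘ · · · · · · ·│4
3│· · · · · · · ♘│3
2│♙ ♙ ♙ ♙ ♙ ♙ ♙ ♙│2
1│♖ · ♗ ♕ ♔ ♗ · ♖│1
  ─────────────────
  a b c d e f g h

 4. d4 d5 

  a b c d e f g h
  ─────────────────
8│♜ · ♝ ♛ ♚ ♝ · ♜│8
7│♟ · ♟ · ♟ ♟ ♟ ♟│7
6│♞ · · · · · · ♞│6
5│· ♟ · ♟ · · · ·│5
4│♘ · · ♙ · · · ·│4
3│· · · · · · · ♘│3
2│♙ ♙ ♙ · ♙ ♙ ♙ ♙│2
1│♖ · ♗ ♕ ♔ ♗ · ♖│1
  ─────────────────
  a b c d e f g h

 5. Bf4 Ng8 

  a b c d e f g h
  ─────────────────
8│♜ · ♝ ♛ ♚ ♝ ♞ ♜│8
7│♟ · ♟ · ♟ ♟ ♟ ♟│7
6│♞ · · · · · · ·│6
5│· ♟ · ♟ · · · ·│5
4│♘ · · ♙ · ♗ · ·│4
3│· · · · · · · ♘│3
2│♙ ♙ ♙ · ♙ ♙ ♙ ♙│2
1│♖ · · ♕ ♔ ♗ · ♖│1
  ─────────────────
  a b c d e f g h



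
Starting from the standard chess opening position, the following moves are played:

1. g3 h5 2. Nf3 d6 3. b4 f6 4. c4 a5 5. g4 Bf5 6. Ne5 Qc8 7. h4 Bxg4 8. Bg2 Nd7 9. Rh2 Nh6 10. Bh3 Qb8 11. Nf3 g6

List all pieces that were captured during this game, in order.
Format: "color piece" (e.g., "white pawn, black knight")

Tracking captures:
  Bxg4: captured white pawn

white pawn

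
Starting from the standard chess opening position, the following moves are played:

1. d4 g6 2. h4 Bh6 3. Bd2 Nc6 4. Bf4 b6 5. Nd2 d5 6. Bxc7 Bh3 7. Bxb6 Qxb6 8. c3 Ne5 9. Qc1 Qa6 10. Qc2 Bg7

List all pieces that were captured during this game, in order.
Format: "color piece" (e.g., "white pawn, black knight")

Tracking captures:
  Bxc7: captured black pawn
  Bxb6: captured black pawn
  Qxb6: captured white bishop

black pawn, black pawn, white bishop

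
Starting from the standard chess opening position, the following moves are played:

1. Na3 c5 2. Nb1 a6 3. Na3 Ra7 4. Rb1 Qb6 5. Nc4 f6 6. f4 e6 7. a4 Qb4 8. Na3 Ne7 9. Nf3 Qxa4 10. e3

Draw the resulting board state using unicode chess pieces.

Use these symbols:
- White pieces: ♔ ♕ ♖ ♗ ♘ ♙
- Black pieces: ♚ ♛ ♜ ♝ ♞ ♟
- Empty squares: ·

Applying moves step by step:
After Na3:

♜ ♞ ♝ ♛ ♚ ♝ ♞ ♜
♟ ♟ ♟ ♟ ♟ ♟ ♟ ♟
· · · · · · · ·
· · · · · · · ·
· · · · · · · ·
♘ · · · · · · ·
♙ ♙ ♙ ♙ ♙ ♙ ♙ ♙
♖ · ♗ ♕ ♔ ♗ ♘ ♖


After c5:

♜ ♞ ♝ ♛ ♚ ♝ ♞ ♜
♟ ♟ · ♟ ♟ ♟ ♟ ♟
· · · · · · · ·
· · ♟ · · · · ·
· · · · · · · ·
♘ · · · · · · ·
♙ ♙ ♙ ♙ ♙ ♙ ♙ ♙
♖ · ♗ ♕ ♔ ♗ ♘ ♖


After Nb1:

♜ ♞ ♝ ♛ ♚ ♝ ♞ ♜
♟ ♟ · ♟ ♟ ♟ ♟ ♟
· · · · · · · ·
· · ♟ · · · · ·
· · · · · · · ·
· · · · · · · ·
♙ ♙ ♙ ♙ ♙ ♙ ♙ ♙
♖ ♘ ♗ ♕ ♔ ♗ ♘ ♖


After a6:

♜ ♞ ♝ ♛ ♚ ♝ ♞ ♜
· ♟ · ♟ ♟ ♟ ♟ ♟
♟ · · · · · · ·
· · ♟ · · · · ·
· · · · · · · ·
· · · · · · · ·
♙ ♙ ♙ ♙ ♙ ♙ ♙ ♙
♖ ♘ ♗ ♕ ♔ ♗ ♘ ♖


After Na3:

♜ ♞ ♝ ♛ ♚ ♝ ♞ ♜
· ♟ · ♟ ♟ ♟ ♟ ♟
♟ · · · · · · ·
· · ♟ · · · · ·
· · · · · · · ·
♘ · · · · · · ·
♙ ♙ ♙ ♙ ♙ ♙ ♙ ♙
♖ · ♗ ♕ ♔ ♗ ♘ ♖


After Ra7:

· ♞ ♝ ♛ ♚ ♝ ♞ ♜
♜ ♟ · ♟ ♟ ♟ ♟ ♟
♟ · · · · · · ·
· · ♟ · · · · ·
· · · · · · · ·
♘ · · · · · · ·
♙ ♙ ♙ ♙ ♙ ♙ ♙ ♙
♖ · ♗ ♕ ♔ ♗ ♘ ♖


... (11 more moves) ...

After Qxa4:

· ♞ ♝ · ♚ ♝ · ♜
♜ ♟ · ♟ ♞ · ♟ ♟
♟ · · · ♟ ♟ · ·
· · ♟ · · · · ·
♛ · · · · ♙ · ·
♘ · · · · ♘ · ·
· ♙ ♙ ♙ ♙ · ♙ ♙
· ♖ ♗ ♕ ♔ ♗ · ♖


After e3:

· ♞ ♝ · ♚ ♝ · ♜
♜ ♟ · ♟ ♞ · ♟ ♟
♟ · · · ♟ ♟ · ·
· · ♟ · · · · ·
♛ · · · · ♙ · ·
♘ · · · ♙ ♘ · ·
· ♙ ♙ ♙ · · ♙ ♙
· ♖ ♗ ♕ ♔ ♗ · ♖



  a b c d e f g h
  ─────────────────
8│· ♞ ♝ · ♚ ♝ · ♜│8
7│♜ ♟ · ♟ ♞ · ♟ ♟│7
6│♟ · · · ♟ ♟ · ·│6
5│· · ♟ · · · · ·│5
4│♛ · · · · ♙ · ·│4
3│♘ · · · ♙ ♘ · ·│3
2│· ♙ ♙ ♙ · · ♙ ♙│2
1│· ♖ ♗ ♕ ♔ ♗ · ♖│1
  ─────────────────
  a b c d e f g h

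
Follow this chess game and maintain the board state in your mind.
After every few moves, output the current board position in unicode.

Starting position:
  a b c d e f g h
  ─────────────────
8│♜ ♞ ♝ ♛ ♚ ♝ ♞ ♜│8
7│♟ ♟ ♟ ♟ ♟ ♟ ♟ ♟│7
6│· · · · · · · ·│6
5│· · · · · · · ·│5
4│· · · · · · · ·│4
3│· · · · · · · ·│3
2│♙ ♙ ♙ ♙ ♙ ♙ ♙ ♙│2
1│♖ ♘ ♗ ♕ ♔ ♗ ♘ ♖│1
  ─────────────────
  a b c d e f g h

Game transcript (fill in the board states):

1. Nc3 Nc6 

  a b c d e f g h
  ─────────────────
8│♜ · ♝ ♛ ♚ ♝ ♞ ♜│8
7│♟ ♟ ♟ ♟ ♟ ♟ ♟ ♟│7
6│· · ♞ · · · · ·│6
5│· · · · · · · ·│5
4│· · · · · · · ·│4
3│· · ♘ · · · · ·│3
2│♙ ♙ ♙ ♙ ♙ ♙ ♙ ♙│2
1│♖ · ♗ ♕ ♔ ♗ ♘ ♖│1
  ─────────────────
  a b c d e f g h

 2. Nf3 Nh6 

  a b c d e f g h
  ─────────────────
8│♜ · ♝ ♛ ♚ ♝ · ♜│8
7│♟ ♟ ♟ ♟ ♟ ♟ ♟ ♟│7
6│· · ♞ · · · · ♞│6
5│· · · · · · · ·│5
4│· · · · · · · ·│4
3│· · ♘ · · ♘ · ·│3
2│♙ ♙ ♙ ♙ ♙ ♙ ♙ ♙│2
1│♖ · ♗ ♕ ♔ ♗ · ♖│1
  ─────────────────
  a b c d e f g h

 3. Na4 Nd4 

  a b c d e f g h
  ─────────────────
8│♜ · ♝ ♛ ♚ ♝ · ♜│8
7│♟ ♟ ♟ ♟ ♟ ♟ ♟ ♟│7
6│· · · · · · · ♞│6
5│· · · · · · · ·│5
4│♘ · · ♞ · · · ·│4
3│· · · · · ♘ · ·│3
2│♙ ♙ ♙ ♙ ♙ ♙ ♙ ♙│2
1│♖ · ♗ ♕ ♔ ♗ · ♖│1
  ─────────────────
  a b c d e f g h

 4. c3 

  a b c d e f g h
  ─────────────────
8│♜ · ♝ ♛ ♚ ♝ · ♜│8
7│♟ ♟ ♟ ♟ ♟ ♟ ♟ ♟│7
6│· · · · · · · ♞│6
5│· · · · · · · ·│5
4│♘ · · ♞ · · · ·│4
3│· · ♙ · · ♘ · ·│3
2│♙ ♙ · ♙ ♙ ♙ ♙ ♙│2
1│♖ · ♗ ♕ ♔ ♗ · ♖│1
  ─────────────────
  a b c d e f g h


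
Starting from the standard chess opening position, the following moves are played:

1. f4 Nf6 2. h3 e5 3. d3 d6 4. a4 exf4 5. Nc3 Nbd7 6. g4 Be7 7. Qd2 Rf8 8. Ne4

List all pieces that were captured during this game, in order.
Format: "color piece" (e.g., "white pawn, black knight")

Tracking captures:
  exf4: captured white pawn

white pawn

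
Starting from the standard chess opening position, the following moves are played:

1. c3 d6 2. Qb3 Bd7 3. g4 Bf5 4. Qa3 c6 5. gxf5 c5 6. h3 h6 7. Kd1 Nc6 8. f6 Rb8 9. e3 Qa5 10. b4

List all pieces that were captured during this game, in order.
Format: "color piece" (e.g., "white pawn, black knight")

Tracking captures:
  gxf5: captured black bishop

black bishop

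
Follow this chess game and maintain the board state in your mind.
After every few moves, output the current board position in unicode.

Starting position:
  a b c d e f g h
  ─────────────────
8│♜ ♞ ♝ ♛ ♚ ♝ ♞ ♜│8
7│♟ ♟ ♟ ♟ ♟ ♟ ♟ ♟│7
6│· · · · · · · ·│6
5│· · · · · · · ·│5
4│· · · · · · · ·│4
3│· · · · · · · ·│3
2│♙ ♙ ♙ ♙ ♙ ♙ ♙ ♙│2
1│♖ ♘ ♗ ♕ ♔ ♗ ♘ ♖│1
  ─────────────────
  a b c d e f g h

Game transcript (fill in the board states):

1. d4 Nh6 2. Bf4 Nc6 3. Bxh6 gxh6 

  a b c d e f g h
  ─────────────────
8│♜ · ♝ ♛ ♚ ♝ · ♜│8
7│♟ ♟ ♟ ♟ ♟ ♟ · ♟│7
6│· · ♞ · · · · ♟│6
5│· · · · · · · ·│5
4│· · · ♙ · · · ·│4
3│· · · · · · · ·│3
2│♙ ♙ ♙ · ♙ ♙ ♙ ♙│2
1│♖ ♘ · ♕ ♔ ♗ ♘ ♖│1
  ─────────────────
  a b c d e f g h

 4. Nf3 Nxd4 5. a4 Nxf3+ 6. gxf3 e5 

  a b c d e f g h
  ─────────────────
8│♜ · ♝ ♛ ♚ ♝ · ♜│8
7│♟ ♟ ♟ ♟ · ♟ · ♟│7
6│· · · · · · · ♟│6
5│· · · · ♟ · · ·│5
4│♙ · · · · · · ·│4
3│· · · · · ♙ · ·│3
2│· ♙ ♙ · ♙ ♙ · ♙│2
1│♖ ♘ · ♕ ♔ ♗ · ♖│1
  ─────────────────
  a b c d e f g h

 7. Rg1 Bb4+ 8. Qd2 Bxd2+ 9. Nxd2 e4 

  a b c d e f g h
  ─────────────────
8│♜ · ♝ ♛ ♚ · · ♜│8
7│♟ ♟ ♟ ♟ · ♟ · ♟│7
6│· · · · · · · ♟│6
5│· · · · · · · ·│5
4│♙ · · · ♟ · · ·│4
3│· · · · · ♙ · ·│3
2│· ♙ ♙ ♘ ♙ ♙ · ♙│2
1│♖ · · · ♔ ♗ ♖ ·│1
  ─────────────────
  a b c d e f g h

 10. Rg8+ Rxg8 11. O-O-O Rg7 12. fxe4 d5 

  a b c d e f g h
  ─────────────────
8│♜ · ♝ ♛ ♚ · · ·│8
7│♟ ♟ ♟ · · ♟ ♜ ♟│7
6│· · · · · · · ♟│6
5│· · · ♟ · · · ·│5
4│♙ · · · ♙ · · ·│4
3│· · · · · · · ·│3
2│· ♙ ♙ ♘ ♙ ♙ · ♙│2
1│· · ♔ ♖ · ♗ · ·│1
  ─────────────────
  a b c d e f g h

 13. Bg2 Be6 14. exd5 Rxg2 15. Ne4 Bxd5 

  a b c d e f g h
  ─────────────────
8│♜ · · ♛ ♚ · · ·│8
7│♟ ♟ ♟ · · ♟ · ♟│7
6│· · · · · · · ♟│6
5│· · · ♝ · · · ·│5
4│♙ · · · ♘ · · ·│4
3│· · · · · · · ·│3
2│· ♙ ♙ · ♙ ♙ ♜ ♙│2
1│· · ♔ ♖ · · · ·│1
  ─────────────────
  a b c d e f g h



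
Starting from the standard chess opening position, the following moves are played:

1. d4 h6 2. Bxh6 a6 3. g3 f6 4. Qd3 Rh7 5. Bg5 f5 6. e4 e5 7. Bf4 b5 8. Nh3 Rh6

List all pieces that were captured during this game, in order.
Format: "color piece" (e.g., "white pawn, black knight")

Tracking captures:
  Bxh6: captured black pawn

black pawn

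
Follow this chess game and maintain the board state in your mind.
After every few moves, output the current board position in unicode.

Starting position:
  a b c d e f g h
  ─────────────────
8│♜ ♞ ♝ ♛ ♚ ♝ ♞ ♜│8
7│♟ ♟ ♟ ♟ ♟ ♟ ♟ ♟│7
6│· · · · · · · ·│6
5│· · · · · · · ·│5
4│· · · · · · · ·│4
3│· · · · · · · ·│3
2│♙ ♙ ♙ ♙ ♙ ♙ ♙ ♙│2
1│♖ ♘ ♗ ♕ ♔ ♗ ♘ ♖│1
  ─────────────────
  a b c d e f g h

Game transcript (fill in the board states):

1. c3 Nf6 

  a b c d e f g h
  ─────────────────
8│♜ ♞ ♝ ♛ ♚ ♝ · ♜│8
7│♟ ♟ ♟ ♟ ♟ ♟ ♟ ♟│7
6│· · · · · ♞ · ·│6
5│· · · · · · · ·│5
4│· · · · · · · ·│4
3│· · ♙ · · · · ·│3
2│♙ ♙ · ♙ ♙ ♙ ♙ ♙│2
1│♖ ♘ ♗ ♕ ♔ ♗ ♘ ♖│1
  ─────────────────
  a b c d e f g h

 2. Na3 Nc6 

  a b c d e f g h
  ─────────────────
8│♜ · ♝ ♛ ♚ ♝ · ♜│8
7│♟ ♟ ♟ ♟ ♟ ♟ ♟ ♟│7
6│· · ♞ · · ♞ · ·│6
5│· · · · · · · ·│5
4│· · · · · · · ·│4
3│♘ · ♙ · · · · ·│3
2│♙ ♙ · ♙ ♙ ♙ ♙ ♙│2
1│♖ · ♗ ♕ ♔ ♗ ♘ ♖│1
  ─────────────────
  a b c d e f g h

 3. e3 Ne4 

  a b c d e f g h
  ─────────────────
8│♜ · ♝ ♛ ♚ ♝ · ♜│8
7│♟ ♟ ♟ ♟ ♟ ♟ ♟ ♟│7
6│· · ♞ · · · · ·│6
5│· · · · · · · ·│5
4│· · · · ♞ · · ·│4
3│♘ · ♙ · ♙ · · ·│3
2│♙ ♙ · ♙ · ♙ ♙ ♙│2
1│♖ · ♗ ♕ ♔ ♗ ♘ ♖│1
  ─────────────────
  a b c d e f g h

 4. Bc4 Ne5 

  a b c d e f g h
  ─────────────────
8│♜ · ♝ ♛ ♚ ♝ · ♜│8
7│♟ ♟ ♟ ♟ ♟ ♟ ♟ ♟│7
6│· · · · · · · ·│6
5│· · · · ♞ · · ·│5
4│· · ♗ · ♞ · · ·│4
3│♘ · ♙ · ♙ · · ·│3
2│♙ ♙ · ♙ · ♙ ♙ ♙│2
1│♖ · ♗ ♕ ♔ · ♘ ♖│1
  ─────────────────
  a b c d e f g h

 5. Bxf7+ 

  a b c d e f g h
  ─────────────────
8│♜ · ♝ ♛ ♚ ♝ · ♜│8
7│♟ ♟ ♟ ♟ ♟ ♗ ♟ ♟│7
6│· · · · · · · ·│6
5│· · · · ♞ · · ·│5
4│· · · · ♞ · · ·│4
3│♘ · ♙ · ♙ · · ·│3
2│♙ ♙ · ♙ · ♙ ♙ ♙│2
1│♖ · ♗ ♕ ♔ · ♘ ♖│1
  ─────────────────
  a b c d e f g h


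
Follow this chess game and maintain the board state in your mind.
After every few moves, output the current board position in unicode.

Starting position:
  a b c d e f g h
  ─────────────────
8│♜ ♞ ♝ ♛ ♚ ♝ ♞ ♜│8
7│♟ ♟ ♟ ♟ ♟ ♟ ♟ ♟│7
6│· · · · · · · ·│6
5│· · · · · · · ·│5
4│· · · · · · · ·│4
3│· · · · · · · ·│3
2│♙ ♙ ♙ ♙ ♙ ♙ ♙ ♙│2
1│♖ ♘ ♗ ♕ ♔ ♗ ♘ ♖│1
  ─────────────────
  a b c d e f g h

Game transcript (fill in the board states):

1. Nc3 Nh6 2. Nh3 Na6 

  a b c d e f g h
  ─────────────────
8│♜ · ♝ ♛ ♚ ♝ · ♜│8
7│♟ ♟ ♟ ♟ ♟ ♟ ♟ ♟│7
6│♞ · · · · · · ♞│6
5│· · · · · · · ·│5
4│· · · · · · · ·│4
3│· · ♘ · · · · ♘│3
2│♙ ♙ ♙ ♙ ♙ ♙ ♙ ♙│2
1│♖ · ♗ ♕ ♔ ♗ · ♖│1
  ─────────────────
  a b c d e f g h

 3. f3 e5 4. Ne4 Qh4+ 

  a b c d e f g h
  ─────────────────
8│♜ · ♝ · ♚ ♝ · ♜│8
7│♟ ♟ ♟ ♟ · ♟ ♟ ♟│7
6│♞ · · · · · · ♞│6
5│· · · · ♟ · · ·│5
4│· · · · ♘ · · ♛│4
3│· · · · · ♙ · ♘│3
2│♙ ♙ ♙ ♙ ♙ · ♙ ♙│2
1│♖ · ♗ ♕ ♔ ♗ · ♖│1
  ─────────────────
  a b c d e f g h

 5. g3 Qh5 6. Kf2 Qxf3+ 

  a b c d e f g h
  ─────────────────
8│♜ · ♝ · ♚ ♝ · ♜│8
7│♟ ♟ ♟ ♟ · ♟ ♟ ♟│7
6│♞ · · · · · · ♞│6
5│· · · · ♟ · · ·│5
4│· · · · ♘ · · ·│4
3│· · · · · ♛ ♙ ♘│3
2│♙ ♙ ♙ ♙ ♙ ♔ · ♙│2
1│♖ · ♗ ♕ · ♗ · ♖│1
  ─────────────────
  a b c d e f g h

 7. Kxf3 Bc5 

  a b c d e f g h
  ─────────────────
8│♜ · ♝ · ♚ · · ♜│8
7│♟ ♟ ♟ ♟ · ♟ ♟ ♟│7
6│♞ · · · · · · ♞│6
5│· · ♝ · ♟ · · ·│5
4│· · · · ♘ · · ·│4
3│· · · · · ♔ ♙ ♘│3
2│♙ ♙ ♙ ♙ ♙ · · ♙│2
1│♖ · ♗ ♕ · ♗ · ♖│1
  ─────────────────
  a b c d e f g h
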